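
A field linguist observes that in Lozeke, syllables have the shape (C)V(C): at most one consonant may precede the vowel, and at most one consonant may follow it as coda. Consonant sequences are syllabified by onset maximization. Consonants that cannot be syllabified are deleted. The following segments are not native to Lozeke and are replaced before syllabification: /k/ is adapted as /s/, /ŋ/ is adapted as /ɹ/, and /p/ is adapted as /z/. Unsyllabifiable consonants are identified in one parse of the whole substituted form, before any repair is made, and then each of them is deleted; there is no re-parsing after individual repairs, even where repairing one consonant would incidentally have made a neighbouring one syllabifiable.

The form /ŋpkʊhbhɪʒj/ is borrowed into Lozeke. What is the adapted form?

Substitution: /ŋ/ → /ɹ/, /p/ → /z/, /k/ → /s/, giving /ɹzsʊhbhɪʒj/.
Under (C)V(C), the unsyllabifiable consonants are /ɹ/, /z/, /b/, /j/ (at most one coda consonant is licensed; onsets are limited to one consonant).
Deleting the stranded consonants removes /ɹ/, /z/, /b/, /j/.

sʊhhɪʒ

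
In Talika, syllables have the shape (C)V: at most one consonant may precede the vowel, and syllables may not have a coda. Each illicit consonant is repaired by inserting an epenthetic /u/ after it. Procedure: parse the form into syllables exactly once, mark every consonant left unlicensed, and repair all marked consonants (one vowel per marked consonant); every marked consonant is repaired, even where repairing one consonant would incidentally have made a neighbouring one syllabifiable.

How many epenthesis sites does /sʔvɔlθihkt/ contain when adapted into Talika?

6

The unsyllabifiable consonants are /s/, /ʔ/, /l/, /h/, /k/, /t/; each receives one epenthetic vowel.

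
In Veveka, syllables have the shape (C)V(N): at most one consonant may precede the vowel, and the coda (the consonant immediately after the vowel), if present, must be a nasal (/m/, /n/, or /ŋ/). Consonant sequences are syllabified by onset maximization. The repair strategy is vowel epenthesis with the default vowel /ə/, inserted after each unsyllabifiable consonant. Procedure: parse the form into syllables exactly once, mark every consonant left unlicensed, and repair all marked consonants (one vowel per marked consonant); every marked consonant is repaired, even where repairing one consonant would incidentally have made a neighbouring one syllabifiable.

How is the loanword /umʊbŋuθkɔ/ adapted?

umʊbəŋuθəkɔ

The consonants /b/, /θ/ cannot be parsed into a legal (C)V(N) syllable (only a nasal (/m/, /n/, or /ŋ/) is licensed in coda position; onsets are limited to one consonant).
Each unlicensed consonant becomes the onset of a new syllable: /b/ → /bə/, /θ/ → /θə/.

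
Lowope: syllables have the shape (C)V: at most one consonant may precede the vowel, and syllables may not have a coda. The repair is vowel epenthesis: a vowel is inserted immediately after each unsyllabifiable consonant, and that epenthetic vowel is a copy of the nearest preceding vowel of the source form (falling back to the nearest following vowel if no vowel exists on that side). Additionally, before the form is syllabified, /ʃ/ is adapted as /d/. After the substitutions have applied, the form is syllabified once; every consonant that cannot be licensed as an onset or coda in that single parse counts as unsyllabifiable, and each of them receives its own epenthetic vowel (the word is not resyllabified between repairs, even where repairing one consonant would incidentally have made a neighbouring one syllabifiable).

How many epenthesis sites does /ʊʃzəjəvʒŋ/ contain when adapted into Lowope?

After substitution the input is /ʊdzəjəvʒŋ/.
The unsyllabifiable consonants are /d/, /v/, /ʒ/, /ŋ/; each receives one epenthetic vowel.

4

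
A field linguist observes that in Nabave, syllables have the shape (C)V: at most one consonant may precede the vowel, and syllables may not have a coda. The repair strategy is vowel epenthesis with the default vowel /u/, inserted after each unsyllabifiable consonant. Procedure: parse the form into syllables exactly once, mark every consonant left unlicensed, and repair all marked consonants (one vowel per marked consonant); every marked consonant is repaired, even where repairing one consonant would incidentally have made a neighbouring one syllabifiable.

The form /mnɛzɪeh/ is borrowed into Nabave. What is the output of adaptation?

Under (C)V, the unsyllabifiable consonants are /m/, /h/ (no codas are permitted; onsets are limited to one consonant).
Each unlicensed consonant becomes the onset of a new syllable: /m/ → /mu/, /h/ → /hu/.

munɛzɪehu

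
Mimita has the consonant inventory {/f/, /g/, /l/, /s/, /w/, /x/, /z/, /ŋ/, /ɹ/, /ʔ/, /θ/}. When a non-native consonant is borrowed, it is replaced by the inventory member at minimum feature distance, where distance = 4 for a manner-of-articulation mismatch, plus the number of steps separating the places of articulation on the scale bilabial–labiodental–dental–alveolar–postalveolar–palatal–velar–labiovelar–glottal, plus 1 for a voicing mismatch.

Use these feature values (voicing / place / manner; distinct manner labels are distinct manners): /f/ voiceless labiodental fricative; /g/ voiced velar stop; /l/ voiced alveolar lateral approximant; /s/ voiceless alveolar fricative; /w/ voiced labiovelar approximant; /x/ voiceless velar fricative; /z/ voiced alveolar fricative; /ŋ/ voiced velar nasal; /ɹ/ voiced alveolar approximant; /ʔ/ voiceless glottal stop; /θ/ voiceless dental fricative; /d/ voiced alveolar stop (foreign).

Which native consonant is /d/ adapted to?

g

/g/ is closest: same manner (stop), place distance 3 (alveolar→velar), same voicing; total 3. Next closest is /l/ at distance 4.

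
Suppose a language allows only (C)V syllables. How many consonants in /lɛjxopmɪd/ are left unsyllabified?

3

Under (C)V, the unsyllabifiable consonants are /j/, /p/, /d/ (no codas are permitted; onsets are limited to one consonant).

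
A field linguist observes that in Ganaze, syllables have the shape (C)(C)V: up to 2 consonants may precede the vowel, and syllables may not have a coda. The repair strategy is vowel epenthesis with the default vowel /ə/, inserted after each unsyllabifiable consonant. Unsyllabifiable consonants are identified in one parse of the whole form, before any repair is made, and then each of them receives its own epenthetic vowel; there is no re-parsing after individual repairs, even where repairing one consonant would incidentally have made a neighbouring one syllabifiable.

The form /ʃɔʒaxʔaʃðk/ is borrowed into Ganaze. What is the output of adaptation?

Under (C)(C)V, the unsyllabifiable consonants are /ʃ/, /ð/, /k/ (no codas are permitted; onsets may contain at most 2 consonants).
Each unlicensed consonant becomes the onset of a new syllable: /ʃ/ → /ʃə/, /ð/ → /ðə/, /k/ → /kə/.

ʃɔʒaxʔaʃəðəkə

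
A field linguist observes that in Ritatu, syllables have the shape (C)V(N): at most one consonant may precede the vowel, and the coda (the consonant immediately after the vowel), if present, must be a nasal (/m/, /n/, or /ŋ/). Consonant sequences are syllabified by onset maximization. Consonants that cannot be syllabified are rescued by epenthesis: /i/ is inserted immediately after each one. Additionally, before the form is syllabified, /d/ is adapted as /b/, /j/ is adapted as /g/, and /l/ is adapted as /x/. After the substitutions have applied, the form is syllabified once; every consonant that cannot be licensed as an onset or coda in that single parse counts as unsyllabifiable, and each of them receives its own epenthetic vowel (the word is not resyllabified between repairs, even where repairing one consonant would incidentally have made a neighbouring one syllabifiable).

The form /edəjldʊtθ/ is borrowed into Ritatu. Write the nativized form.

ebəgixibʊtiθi

Substitution: /d/ → /b/, /j/ → /g/, /l/ → /x/, giving /ebəgxbʊtθ/.
Under (C)V(N), the unsyllabifiable consonants are /g/, /x/, /t/, /θ/ (only a nasal (/m/, /n/, or /ŋ/) is licensed in coda position; onsets are limited to one consonant).
Epenthesis after each stranded consonant: /g/ → /gi/, /x/ → /xi/, /t/ → /ti/, /θ/ → /θi/.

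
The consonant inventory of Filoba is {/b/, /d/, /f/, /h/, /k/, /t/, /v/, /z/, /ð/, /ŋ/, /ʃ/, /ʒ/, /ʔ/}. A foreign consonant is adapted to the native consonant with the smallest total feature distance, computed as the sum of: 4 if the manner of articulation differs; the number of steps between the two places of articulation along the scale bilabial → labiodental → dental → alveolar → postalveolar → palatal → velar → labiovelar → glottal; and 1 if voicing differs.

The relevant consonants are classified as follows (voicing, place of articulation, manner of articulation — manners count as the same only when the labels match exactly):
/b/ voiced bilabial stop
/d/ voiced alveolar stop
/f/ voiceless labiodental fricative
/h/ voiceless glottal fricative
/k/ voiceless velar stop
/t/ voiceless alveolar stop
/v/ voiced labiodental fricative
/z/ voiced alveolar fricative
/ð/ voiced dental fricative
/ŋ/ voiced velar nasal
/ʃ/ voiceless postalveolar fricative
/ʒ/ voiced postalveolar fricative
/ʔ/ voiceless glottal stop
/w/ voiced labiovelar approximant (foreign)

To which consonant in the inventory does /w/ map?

/ŋ/ is closest: manner differs (approximant→nasal, +4), place distance 1 (labiovelar→velar), same voicing; total 5. Next closest is /h/ at distance 6.

ŋ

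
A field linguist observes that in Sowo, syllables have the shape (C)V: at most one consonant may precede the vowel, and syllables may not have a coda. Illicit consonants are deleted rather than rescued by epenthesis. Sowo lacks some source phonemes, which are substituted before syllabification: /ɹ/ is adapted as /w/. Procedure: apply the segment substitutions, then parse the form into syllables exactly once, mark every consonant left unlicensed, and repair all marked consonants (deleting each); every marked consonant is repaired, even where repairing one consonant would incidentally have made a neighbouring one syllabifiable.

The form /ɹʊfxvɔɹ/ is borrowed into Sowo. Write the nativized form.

Substitution: /ɹ/ → /w/, giving /wʊfxvɔw/.
Syllabifying with onset maximization leaves /f/, /x/, /w/ stranded (no codas are permitted; onsets are limited to one consonant).
Each unlicensed consonant is deleted: /f/, /x/, /w/.

wʊvɔ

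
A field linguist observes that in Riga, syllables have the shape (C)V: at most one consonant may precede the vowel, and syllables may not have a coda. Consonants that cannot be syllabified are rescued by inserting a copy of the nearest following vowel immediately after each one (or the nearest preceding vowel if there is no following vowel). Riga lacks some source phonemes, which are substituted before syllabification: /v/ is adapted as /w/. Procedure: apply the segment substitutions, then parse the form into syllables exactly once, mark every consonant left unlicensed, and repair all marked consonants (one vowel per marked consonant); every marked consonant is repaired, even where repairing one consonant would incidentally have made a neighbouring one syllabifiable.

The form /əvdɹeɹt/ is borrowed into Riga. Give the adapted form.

əwedeɹeɹete

Substitution: /v/ → /w/, giving /əwdɹeɹt/.
Under (C)V, the unsyllabifiable consonants are /w/, /d/, /ɹ/, /t/ (no codas are permitted; onsets are limited to one consonant).
Inserting the epenthetic vowel yields /w/ → /we/, /d/ → /de/, /ɹ/ → /ɹe/, /t/ → /te/.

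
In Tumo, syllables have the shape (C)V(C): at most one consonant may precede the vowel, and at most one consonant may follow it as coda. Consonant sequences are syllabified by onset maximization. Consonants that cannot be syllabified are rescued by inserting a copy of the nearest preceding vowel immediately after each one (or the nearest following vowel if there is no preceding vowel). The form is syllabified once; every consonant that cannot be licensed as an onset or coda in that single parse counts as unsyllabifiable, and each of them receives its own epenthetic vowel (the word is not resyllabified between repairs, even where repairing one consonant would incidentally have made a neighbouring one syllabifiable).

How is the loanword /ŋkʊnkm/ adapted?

Under (C)V(C), the unsyllabifiable consonants are /ŋ/, /k/, /m/ (at most one coda consonant is licensed; onsets are limited to one consonant).
Each unlicensed consonant becomes the onset of a new syllable: /ŋ/ → /ŋʊ/, /k/ → /kʊ/, /m/ → /mʊ/.

ŋʊkʊnkʊmʊ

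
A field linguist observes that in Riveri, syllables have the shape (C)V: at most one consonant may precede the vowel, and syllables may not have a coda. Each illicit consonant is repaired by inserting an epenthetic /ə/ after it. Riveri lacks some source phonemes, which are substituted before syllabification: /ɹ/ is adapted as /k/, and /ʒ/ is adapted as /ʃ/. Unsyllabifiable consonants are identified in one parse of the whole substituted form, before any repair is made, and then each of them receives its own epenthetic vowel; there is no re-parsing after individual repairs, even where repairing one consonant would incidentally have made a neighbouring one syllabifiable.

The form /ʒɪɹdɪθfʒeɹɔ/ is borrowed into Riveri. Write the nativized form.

Substitution: /ʒ/ → /ʃ/, /ɹ/ → /k/, giving /ʃɪkdɪθfʃekɔ/.
The consonants /k/, /θ/, /f/ cannot be parsed into a legal (C)V syllable (no codas are permitted; onsets are limited to one consonant).
Inserting the epenthetic vowel yields /k/ → /kə/, /θ/ → /θə/, /f/ → /fə/.

ʃɪkədɪθəfəʃekɔ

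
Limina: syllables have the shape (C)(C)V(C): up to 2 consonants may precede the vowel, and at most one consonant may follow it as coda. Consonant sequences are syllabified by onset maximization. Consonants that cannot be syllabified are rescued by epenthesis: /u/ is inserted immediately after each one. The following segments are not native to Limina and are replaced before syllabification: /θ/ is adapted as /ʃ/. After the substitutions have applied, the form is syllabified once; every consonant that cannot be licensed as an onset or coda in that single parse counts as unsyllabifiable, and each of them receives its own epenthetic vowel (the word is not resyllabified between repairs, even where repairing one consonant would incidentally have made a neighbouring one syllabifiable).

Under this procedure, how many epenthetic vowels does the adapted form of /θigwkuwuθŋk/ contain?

After substitution the input is /ʃigwkuwuʃŋk/.
The unsyllabifiable consonants are /ŋ/, /k/; each receives one epenthetic vowel.

2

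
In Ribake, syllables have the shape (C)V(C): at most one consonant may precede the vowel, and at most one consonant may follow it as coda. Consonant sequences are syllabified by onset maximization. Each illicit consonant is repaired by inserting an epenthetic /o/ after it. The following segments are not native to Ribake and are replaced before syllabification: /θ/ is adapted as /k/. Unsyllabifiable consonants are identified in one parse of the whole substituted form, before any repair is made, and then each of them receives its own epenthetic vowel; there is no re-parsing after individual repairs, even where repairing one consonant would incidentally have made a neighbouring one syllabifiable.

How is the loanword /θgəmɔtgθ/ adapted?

Substitution: /θ/ → /k/, giving /kgəmɔtgk/.
Syllabifying with onset maximization leaves /k/, /g/, /k/ stranded (at most one coda consonant is licensed; onsets are limited to one consonant).
Each unlicensed consonant becomes the onset of a new syllable: /k/ → /ko/, /g/ → /go/, /k/ → /ko/.

kogəmɔtgoko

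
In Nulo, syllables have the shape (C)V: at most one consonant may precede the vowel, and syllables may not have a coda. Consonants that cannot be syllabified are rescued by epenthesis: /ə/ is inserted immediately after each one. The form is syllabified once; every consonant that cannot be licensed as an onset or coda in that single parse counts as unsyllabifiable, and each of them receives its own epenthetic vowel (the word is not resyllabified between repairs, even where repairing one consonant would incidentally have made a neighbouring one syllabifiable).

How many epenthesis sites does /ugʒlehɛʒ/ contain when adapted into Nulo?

3

The unsyllabifiable consonants are /g/, /ʒ/, /ʒ/; each receives one epenthetic vowel.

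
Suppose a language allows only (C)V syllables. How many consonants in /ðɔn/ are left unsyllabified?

The consonants /n/ cannot be parsed into a legal (C)V syllable (no codas are permitted; onsets are limited to one consonant).

1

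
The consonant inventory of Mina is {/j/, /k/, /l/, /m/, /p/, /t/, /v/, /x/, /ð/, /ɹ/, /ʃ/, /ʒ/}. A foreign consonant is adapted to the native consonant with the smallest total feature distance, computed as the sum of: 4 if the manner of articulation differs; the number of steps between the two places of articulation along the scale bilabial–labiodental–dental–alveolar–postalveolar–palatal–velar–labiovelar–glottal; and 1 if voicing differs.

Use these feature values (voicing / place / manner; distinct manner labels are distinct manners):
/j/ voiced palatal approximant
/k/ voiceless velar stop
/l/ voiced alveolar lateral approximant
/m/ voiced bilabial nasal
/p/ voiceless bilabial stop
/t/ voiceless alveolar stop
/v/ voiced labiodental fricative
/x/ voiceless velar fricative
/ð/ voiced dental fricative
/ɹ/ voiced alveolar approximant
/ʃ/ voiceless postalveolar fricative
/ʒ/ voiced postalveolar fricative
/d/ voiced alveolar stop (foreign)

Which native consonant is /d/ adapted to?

/t/ is closest: same manner (stop), place distance 0 (alveolar→alveolar), voicing differs (+1); total 1. Next closest is /k/ at distance 4.

t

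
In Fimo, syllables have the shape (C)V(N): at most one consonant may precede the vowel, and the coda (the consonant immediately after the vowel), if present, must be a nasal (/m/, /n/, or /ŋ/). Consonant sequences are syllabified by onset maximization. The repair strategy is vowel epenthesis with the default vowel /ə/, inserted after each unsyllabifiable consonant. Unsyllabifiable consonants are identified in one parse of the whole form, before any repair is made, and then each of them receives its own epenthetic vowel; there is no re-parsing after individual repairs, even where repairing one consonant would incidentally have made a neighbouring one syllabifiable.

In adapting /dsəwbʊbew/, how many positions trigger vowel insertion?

3

The unsyllabifiable consonants are /d/, /w/, /w/; each receives one epenthetic vowel.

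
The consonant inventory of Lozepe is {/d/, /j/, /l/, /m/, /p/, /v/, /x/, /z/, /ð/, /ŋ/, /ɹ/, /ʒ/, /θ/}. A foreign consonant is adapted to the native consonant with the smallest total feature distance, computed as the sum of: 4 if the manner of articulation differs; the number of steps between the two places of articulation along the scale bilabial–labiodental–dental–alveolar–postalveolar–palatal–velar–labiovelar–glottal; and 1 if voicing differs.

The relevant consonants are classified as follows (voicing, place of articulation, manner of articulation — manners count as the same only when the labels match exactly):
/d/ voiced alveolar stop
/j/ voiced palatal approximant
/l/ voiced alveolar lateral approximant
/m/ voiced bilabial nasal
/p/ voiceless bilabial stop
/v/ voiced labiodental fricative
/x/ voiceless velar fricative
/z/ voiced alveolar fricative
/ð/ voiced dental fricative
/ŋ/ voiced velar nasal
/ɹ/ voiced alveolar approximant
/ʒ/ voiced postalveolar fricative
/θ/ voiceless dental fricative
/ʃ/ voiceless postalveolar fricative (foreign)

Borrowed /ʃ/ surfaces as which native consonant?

ʒ

/ʒ/ is closest: same manner (fricative), place distance 0 (postalveolar→postalveolar), voicing differs (+1); total 1. Next closest is /x/ at distance 2.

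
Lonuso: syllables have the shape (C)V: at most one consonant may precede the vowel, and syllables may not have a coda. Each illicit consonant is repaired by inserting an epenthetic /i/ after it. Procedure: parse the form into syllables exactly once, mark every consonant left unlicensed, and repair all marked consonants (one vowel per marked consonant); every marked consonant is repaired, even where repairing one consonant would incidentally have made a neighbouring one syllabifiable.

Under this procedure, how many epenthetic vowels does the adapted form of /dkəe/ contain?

The unsyllabifiable consonants are /d/; each receives one epenthetic vowel.

1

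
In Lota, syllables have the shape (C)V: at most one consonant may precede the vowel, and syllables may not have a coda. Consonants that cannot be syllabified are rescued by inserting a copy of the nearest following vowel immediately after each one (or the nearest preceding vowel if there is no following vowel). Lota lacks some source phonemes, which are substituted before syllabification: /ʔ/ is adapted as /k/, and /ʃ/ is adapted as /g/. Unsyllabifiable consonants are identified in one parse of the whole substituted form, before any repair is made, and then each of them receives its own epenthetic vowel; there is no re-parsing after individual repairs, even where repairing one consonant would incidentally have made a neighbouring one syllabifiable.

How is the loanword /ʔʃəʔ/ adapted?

Substitution: /ʔ/ → /k/, /ʃ/ → /g/, giving /kgək/.
The consonants /k/, /k/ cannot be parsed into a legal (C)V syllable (no codas are permitted; onsets are limited to one consonant).
Inserting the epenthetic vowel yields /k/ → /kə/, /k/ → /kə/.

kəgəkə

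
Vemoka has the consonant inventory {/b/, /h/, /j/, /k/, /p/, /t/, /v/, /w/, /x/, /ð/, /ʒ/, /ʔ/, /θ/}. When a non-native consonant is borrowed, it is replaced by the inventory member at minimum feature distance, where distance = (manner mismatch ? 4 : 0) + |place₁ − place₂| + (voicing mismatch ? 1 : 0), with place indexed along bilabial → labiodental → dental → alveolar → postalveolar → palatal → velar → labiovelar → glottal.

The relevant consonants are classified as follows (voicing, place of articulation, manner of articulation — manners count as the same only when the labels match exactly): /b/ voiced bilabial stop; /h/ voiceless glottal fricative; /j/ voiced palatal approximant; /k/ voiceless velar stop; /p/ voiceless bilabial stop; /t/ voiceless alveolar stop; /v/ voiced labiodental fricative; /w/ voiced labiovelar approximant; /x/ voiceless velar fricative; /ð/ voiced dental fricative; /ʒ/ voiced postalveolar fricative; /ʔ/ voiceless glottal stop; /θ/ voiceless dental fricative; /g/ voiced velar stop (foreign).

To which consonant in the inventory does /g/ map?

/k/ is closest: same manner (stop), place distance 0 (velar→velar), voicing differs (+1); total 1. Next closest is /ʔ/ at distance 3.

k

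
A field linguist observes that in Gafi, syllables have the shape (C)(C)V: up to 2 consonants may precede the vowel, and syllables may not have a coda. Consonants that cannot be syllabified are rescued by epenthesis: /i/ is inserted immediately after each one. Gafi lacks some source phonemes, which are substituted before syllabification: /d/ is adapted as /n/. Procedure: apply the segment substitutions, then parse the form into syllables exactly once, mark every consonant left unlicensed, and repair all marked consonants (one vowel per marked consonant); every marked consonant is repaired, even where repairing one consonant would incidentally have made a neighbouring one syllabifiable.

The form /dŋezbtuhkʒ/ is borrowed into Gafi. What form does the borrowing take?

Substitution: /d/ → /n/, giving /nŋezbtuhkʒ/.
Syllabifying with onset maximization leaves /z/, /h/, /k/, /ʒ/ stranded (no codas are permitted; onsets may contain at most 2 consonants).
Each unlicensed consonant becomes the onset of a new syllable: /z/ → /zi/, /h/ → /hi/, /k/ → /ki/, /ʒ/ → /ʒi/.

nŋezibtuhikiʒi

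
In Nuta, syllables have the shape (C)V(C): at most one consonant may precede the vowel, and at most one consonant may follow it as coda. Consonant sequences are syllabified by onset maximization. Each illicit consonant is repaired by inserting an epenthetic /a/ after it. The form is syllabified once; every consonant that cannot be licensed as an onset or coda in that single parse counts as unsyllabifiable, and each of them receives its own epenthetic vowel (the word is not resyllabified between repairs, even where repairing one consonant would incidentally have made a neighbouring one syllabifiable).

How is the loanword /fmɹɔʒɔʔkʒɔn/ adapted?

The consonants /f/, /m/, /k/ cannot be parsed into a legal (C)V(C) syllable (at most one coda consonant is licensed; onsets are limited to one consonant).
Epenthesis after each stranded consonant: /f/ → /fa/, /m/ → /ma/, /k/ → /ka/.

famaɹɔʒɔʔkaʒɔn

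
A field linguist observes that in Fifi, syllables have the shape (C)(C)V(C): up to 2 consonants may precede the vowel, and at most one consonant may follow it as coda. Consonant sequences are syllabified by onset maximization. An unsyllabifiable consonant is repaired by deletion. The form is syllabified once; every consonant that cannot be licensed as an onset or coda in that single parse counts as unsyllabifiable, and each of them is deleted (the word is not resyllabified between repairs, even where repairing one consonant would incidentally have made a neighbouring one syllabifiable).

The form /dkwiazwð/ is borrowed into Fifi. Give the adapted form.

Syllabifying with onset maximization leaves /d/, /w/, /ð/ stranded (at most one coda consonant is licensed; onsets may contain at most 2 consonants).
Deletion applies to /d/, /w/, /ð/.

kwiaz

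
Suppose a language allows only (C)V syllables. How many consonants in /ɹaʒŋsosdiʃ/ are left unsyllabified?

4

Under (C)V, the unsyllabifiable consonants are /ʒ/, /ŋ/, /s/, /ʃ/ (no codas are permitted; onsets are limited to one consonant).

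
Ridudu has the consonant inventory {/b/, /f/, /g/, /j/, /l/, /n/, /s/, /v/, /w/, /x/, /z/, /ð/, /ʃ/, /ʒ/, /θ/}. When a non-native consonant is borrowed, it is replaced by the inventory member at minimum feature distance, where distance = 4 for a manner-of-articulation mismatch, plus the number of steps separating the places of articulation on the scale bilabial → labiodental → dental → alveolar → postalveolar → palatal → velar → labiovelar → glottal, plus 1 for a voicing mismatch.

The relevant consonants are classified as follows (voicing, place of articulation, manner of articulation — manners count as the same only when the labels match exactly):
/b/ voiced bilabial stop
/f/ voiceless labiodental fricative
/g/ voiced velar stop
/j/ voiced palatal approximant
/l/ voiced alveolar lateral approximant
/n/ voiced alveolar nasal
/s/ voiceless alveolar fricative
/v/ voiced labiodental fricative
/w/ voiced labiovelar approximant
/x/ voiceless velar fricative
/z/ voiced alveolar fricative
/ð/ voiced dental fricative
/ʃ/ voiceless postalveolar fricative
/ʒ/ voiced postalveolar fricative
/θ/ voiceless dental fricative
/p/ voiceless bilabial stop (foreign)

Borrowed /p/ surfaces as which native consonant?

/b/ is closest: same manner (stop), place distance 0 (bilabial→bilabial), voicing differs (+1); total 1. Next closest is /f/ at distance 5.

b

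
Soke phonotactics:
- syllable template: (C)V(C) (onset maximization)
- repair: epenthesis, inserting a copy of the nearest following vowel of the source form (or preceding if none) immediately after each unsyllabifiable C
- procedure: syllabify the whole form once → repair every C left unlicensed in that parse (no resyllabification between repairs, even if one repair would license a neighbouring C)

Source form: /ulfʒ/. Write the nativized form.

The consonants /f/, /ʒ/ cannot be parsed into a legal (C)V(C) syllable (at most one coda consonant is licensed; onsets are limited to one consonant).
Epenthesis after each stranded consonant: /f/ → /fu/, /ʒ/ → /ʒu/.

ulfuʒu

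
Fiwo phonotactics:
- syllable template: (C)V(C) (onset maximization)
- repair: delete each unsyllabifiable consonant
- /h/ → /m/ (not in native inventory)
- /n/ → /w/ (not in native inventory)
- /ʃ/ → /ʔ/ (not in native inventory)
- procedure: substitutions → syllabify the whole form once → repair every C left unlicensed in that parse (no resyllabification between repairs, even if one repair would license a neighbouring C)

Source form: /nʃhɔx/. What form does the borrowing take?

Substitution: /n/ → /w/, /ʃ/ → /ʔ/, /h/ → /m/, giving /wʔmɔx/.
Under (C)V(C), the unsyllabifiable consonants are /w/, /ʔ/ (at most one coda consonant is licensed; onsets are limited to one consonant).
Deletion applies to /w/, /ʔ/.

mɔx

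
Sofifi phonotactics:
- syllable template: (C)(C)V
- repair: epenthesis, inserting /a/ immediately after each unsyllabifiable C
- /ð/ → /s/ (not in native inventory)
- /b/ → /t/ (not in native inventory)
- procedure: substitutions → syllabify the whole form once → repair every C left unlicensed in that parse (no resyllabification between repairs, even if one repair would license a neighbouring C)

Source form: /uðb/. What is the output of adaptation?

Substitution: /ð/ → /s/, /b/ → /t/, giving /ust/.
The consonants /s/, /t/ cannot be parsed into a legal (C)(C)V syllable (no codas are permitted; onsets may contain at most 2 consonants).
Epenthesis after each stranded consonant: /s/ → /sa/, /t/ → /ta/.

usata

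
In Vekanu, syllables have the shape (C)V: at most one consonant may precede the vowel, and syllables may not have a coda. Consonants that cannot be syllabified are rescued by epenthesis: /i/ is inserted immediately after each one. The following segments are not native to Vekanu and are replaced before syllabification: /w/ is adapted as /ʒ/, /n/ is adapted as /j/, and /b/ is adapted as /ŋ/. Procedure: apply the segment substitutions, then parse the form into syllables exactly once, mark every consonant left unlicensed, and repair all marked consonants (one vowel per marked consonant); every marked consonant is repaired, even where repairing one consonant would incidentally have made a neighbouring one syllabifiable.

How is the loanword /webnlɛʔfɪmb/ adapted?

Substitution: /w/ → /ʒ/, /b/ → /ŋ/, /n/ → /j/, giving /ʒeŋjlɛʔfɪmŋ/.
Syllabifying with onset maximization leaves /ŋ/, /j/, /ʔ/, /m/, /ŋ/ stranded (no codas are permitted; onsets are limited to one consonant).
Each unlicensed consonant becomes the onset of a new syllable: /ŋ/ → /ŋi/, /j/ → /ji/, /ʔ/ → /ʔi/, /m/ → /mi/, /ŋ/ → /ŋi/.

ʒeŋijilɛʔifɪmiŋi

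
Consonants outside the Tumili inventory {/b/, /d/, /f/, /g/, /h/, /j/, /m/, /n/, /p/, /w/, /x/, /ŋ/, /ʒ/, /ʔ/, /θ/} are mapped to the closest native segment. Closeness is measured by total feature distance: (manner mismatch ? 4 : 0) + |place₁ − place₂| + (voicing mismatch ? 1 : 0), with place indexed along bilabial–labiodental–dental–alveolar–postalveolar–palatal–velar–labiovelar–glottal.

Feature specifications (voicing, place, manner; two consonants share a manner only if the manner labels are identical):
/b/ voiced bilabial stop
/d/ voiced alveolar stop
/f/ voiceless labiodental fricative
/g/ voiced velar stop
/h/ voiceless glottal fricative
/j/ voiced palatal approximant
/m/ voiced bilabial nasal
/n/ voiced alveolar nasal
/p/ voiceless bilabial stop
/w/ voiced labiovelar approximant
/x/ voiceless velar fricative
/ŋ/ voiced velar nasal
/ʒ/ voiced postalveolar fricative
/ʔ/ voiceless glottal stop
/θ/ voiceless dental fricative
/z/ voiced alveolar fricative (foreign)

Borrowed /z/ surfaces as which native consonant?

/ʒ/ is closest: same manner (fricative), place distance 1 (alveolar→postalveolar), same voicing; total 1. Next closest is /θ/ at distance 2.

ʒ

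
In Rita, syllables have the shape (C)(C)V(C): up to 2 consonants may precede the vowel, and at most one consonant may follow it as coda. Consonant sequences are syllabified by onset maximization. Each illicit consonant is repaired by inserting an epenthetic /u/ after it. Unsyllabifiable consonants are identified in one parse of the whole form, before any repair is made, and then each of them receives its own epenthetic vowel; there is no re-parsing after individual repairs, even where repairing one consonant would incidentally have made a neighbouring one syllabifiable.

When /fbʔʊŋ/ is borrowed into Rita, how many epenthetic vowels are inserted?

The unsyllabifiable consonants are /f/; each receives one epenthetic vowel.

1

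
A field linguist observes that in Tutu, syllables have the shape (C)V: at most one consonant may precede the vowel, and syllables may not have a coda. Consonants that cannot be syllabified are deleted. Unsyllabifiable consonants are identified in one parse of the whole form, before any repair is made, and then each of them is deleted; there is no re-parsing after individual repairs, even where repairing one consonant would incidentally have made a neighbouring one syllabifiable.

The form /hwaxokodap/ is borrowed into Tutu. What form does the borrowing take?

waxokoda

Syllabifying with onset maximization leaves /h/, /p/ stranded (no codas are permitted; onsets are limited to one consonant).
Deleting the stranded consonants removes /h/, /p/.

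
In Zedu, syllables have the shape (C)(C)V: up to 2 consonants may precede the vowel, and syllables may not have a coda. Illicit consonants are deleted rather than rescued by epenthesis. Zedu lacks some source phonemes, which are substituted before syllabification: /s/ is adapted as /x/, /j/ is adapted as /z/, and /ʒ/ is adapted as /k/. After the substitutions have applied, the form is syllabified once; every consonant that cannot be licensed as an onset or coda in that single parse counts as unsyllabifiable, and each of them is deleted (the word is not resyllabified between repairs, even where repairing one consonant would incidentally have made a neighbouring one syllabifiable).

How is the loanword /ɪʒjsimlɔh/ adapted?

ɪzximlɔ

Substitution: /ʒ/ → /k/, /j/ → /z/, /s/ → /x/, giving /ɪkzximlɔh/.
The consonants /k/, /h/ cannot be parsed into a legal (C)(C)V syllable (no codas are permitted; onsets may contain at most 2 consonants).
Deleting the stranded consonants removes /k/, /h/.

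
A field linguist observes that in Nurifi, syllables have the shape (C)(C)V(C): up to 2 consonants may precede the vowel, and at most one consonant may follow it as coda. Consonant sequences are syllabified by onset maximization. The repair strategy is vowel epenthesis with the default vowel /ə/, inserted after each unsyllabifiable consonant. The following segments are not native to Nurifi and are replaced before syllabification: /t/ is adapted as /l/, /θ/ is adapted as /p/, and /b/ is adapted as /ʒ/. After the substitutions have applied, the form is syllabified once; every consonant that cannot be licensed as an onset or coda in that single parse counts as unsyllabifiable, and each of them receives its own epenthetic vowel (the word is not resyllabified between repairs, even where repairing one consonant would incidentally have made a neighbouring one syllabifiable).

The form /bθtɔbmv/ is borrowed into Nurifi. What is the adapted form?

ʒəplɔʒməvə

Substitution: /b/ → /ʒ/, /θ/ → /p/, /t/ → /l/, giving /ʒplɔʒmv/.
Syllabifying with onset maximization leaves /ʒ/, /m/, /v/ stranded (at most one coda consonant is licensed; onsets may contain at most 2 consonants).
Each unlicensed consonant becomes the onset of a new syllable: /ʒ/ → /ʒə/, /m/ → /mə/, /v/ → /və/.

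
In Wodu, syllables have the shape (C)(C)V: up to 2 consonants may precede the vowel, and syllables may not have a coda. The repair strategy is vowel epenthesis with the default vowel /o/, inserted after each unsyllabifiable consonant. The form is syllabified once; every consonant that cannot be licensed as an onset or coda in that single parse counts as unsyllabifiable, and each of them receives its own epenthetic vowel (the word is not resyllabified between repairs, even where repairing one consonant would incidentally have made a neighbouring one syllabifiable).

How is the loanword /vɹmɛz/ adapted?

Under (C)(C)V, the unsyllabifiable consonants are /v/, /z/ (no codas are permitted; onsets may contain at most 2 consonants).
Inserting the epenthetic vowel yields /v/ → /vo/, /z/ → /zo/.

voɹmɛzo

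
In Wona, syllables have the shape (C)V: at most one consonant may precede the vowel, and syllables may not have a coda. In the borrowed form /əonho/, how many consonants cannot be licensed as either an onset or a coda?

1

Syllabifying with onset maximization leaves /n/ stranded (no codas are permitted; onsets are limited to one consonant).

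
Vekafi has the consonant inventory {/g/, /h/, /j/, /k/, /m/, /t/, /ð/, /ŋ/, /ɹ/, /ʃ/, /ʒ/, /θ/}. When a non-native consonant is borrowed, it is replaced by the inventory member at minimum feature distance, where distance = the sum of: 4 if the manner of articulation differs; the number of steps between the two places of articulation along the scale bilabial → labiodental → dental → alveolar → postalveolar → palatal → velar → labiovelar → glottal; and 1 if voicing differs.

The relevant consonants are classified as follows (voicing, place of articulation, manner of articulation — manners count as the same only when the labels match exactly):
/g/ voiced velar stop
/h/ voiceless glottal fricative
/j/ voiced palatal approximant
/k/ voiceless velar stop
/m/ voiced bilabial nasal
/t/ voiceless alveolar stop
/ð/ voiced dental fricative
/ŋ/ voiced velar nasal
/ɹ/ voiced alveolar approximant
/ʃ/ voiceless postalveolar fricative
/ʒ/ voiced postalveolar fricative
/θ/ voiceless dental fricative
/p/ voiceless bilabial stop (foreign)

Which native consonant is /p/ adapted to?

t

/t/ is closest: same manner (stop), place distance 3 (bilabial→alveolar), same voicing; total 3. Next closest is /m/ at distance 5.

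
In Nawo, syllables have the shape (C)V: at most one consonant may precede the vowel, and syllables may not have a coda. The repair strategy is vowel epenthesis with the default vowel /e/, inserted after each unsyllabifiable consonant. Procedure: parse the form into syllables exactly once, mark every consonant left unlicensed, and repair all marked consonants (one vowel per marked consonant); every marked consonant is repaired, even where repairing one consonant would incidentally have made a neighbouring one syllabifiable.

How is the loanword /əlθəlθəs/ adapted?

The consonants /l/, /l/, /s/ cannot be parsed into a legal (C)V syllable (no codas are permitted; onsets are limited to one consonant).
Epenthesis after each stranded consonant: /l/ → /le/, /l/ → /le/, /s/ → /se/.

əleθəleθəse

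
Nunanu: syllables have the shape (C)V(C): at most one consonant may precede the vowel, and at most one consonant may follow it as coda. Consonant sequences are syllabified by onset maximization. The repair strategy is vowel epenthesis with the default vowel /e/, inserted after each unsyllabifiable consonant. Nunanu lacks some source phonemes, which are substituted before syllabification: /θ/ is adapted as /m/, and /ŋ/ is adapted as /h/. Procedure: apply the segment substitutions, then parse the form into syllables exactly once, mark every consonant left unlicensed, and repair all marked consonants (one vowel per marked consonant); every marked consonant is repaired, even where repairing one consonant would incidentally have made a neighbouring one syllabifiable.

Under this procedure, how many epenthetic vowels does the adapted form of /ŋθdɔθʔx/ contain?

After substitution the input is /hmdɔmʔx/.
The unsyllabifiable consonants are /h/, /m/, /ʔ/, /x/; each receives one epenthetic vowel.

4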